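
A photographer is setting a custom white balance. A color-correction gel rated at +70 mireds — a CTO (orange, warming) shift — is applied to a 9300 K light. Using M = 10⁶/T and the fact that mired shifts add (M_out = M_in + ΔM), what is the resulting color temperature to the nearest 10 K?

M_in = 10⁶/9300 = 107.53 mireds.
M_out = 107.53 + (+70) = 177.53 mireds.
T_out = 10⁶/177.53 = 5632.9 K → 5630 K.

5630 K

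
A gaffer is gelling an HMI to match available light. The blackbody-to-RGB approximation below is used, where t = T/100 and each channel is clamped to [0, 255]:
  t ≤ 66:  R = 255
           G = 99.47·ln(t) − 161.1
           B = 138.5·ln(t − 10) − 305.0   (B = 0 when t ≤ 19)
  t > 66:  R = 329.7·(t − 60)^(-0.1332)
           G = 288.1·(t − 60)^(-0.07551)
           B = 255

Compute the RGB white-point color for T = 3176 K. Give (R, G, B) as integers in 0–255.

(255, 183, 122)

t = 3176/100 = 31.76; the t ≤ 66 branch applies.
R = 255 by definition for t ≤ 66.
G = 99.47·ln 31.76 − 161.1 = 99.47·3.4582 − 161.1 = 182.888.
B = 138.5·ln(31.76 − 10) − 305.0 = 138.5·ln 21.76 − 305.0 = 138.5·3.0801 − 305.0 = 121.590.
Rounded: (255, 183, 122).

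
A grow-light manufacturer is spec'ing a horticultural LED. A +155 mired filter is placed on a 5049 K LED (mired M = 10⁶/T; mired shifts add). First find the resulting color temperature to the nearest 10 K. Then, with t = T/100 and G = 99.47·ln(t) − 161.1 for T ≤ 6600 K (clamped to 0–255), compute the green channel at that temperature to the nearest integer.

171

M_in = 10⁶/5049 = 198.06; M_out = 198.06 + (+155) = 353.06.
T_out = 10⁶/353.06 = 2832.4 K → 2830 K; t = 28.3.
G = 99.47·ln 28.3 − 161.1 = 99.47·3.3429 − 161.1 = 171.414.
Rounded: 171.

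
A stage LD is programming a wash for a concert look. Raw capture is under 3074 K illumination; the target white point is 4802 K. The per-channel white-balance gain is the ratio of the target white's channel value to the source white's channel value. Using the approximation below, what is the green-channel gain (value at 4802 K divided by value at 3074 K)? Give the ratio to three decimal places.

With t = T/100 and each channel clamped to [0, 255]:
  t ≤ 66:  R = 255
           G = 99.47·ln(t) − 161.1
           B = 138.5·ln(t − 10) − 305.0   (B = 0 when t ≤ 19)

1.247

At 3074 K (t = 30.74):
  G = 99.47·ln 30.74 − 161.1 = 99.47·3.4256 − 161.1 = 179.641.
At 4802 K (t = 48.02):
  G = 99.47·ln 48.02 − 161.1 = 99.47·3.8716 − 161.1 = 224.010.
Gain = 224.010 / 179.641 = 1.2470 → 1.247.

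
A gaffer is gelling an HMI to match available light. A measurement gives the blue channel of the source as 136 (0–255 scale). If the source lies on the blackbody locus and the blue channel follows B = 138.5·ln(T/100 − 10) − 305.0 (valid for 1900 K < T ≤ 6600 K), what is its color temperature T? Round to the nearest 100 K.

ln(t − 10) = (136 + 305.0) / 138.5 = 3.1841.
t − 10 = e^3.1841 = 24.146, so t = 34.146.
T = 100·t = 3415 K → 3400 K to the nearest 100 K.

3400 K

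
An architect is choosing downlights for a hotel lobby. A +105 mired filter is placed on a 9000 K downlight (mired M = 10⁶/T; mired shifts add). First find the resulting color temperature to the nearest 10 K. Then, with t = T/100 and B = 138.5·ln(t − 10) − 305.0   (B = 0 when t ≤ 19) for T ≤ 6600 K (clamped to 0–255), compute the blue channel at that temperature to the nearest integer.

M_in = 10⁶/9000 = 111.11; M_out = 111.11 + (+105) = 216.11.
T_out = 10⁶/216.11 = 4627.2 K → 4630 K; t = 46.3.
B = 138.5·ln(46.3 − 10) − 305.0 = 138.5·ln 36.3 − 305.0 = 138.5·3.5918 − 305.0 = 192.467.
Rounded: 192.

192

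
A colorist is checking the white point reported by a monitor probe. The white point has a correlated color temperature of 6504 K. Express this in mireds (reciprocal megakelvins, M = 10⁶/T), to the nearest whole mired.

M = 10⁶ / 6504 = 153.752 → 154 mireds.

154 mireds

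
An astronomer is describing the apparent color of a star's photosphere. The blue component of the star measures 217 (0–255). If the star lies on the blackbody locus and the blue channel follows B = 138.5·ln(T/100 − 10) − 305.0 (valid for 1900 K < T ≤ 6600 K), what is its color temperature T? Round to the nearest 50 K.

5350 K

ln(t − 10) = (217 + 305.0) / 138.5 = 3.7690.
t − 10 = e^3.7690 = 43.335, so t = 53.335.
T = 100·t = 5333 K → 5350 K to the nearest 50 K.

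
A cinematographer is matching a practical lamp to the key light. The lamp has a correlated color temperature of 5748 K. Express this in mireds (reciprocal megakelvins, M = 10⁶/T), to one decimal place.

174.0 mireds

M = 10⁶ / 5748 = 173.974 → 174.0 mireds.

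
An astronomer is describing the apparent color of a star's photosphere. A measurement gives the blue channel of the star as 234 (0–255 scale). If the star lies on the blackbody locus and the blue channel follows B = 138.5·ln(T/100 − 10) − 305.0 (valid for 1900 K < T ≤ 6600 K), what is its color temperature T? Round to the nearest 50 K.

ln(t − 10) = (234 + 305.0) / 138.5 = 3.8917.
t − 10 = e^3.8917 = 48.994, so t = 58.994.
T = 100·t = 5899 K → 5900 K to the nearest 50 K.

5900 K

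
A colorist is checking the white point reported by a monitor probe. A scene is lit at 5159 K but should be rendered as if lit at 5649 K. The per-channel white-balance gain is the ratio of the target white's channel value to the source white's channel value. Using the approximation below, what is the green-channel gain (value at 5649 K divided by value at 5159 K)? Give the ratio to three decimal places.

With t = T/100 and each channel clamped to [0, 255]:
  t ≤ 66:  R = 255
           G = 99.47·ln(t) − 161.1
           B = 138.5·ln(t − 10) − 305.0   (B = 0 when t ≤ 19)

At 5159 K (t = 51.59):
  G = 99.47·ln 51.59 − 161.1 = 99.47·3.9433 − 161.1 = 231.143.
At 5649 K (t = 56.49):
  G = 99.47·ln 56.49 − 161.1 = 99.47·4.0341 − 161.1 = 240.168.
Gain = 240.168 / 231.143 = 1.0390 → 1.039.

1.039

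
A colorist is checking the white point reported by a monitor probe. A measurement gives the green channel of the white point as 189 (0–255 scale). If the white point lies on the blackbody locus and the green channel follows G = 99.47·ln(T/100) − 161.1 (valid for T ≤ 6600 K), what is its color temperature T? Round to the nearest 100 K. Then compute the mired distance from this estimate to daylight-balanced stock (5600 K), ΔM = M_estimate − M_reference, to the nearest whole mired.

ln t = (189 + 161.1) / 99.47 = 3.5197.
t = e^3.5197 = 33.773.
T = 100·t = 3377 K → 3400 K to the nearest 100 K.
M_estimate = 10⁶/3400 = 294.12; M_reference = 10⁶/5600 = 178.57.
ΔM = 294.12 − 178.57 = 115.55 → +116 mireds.

+116 mireds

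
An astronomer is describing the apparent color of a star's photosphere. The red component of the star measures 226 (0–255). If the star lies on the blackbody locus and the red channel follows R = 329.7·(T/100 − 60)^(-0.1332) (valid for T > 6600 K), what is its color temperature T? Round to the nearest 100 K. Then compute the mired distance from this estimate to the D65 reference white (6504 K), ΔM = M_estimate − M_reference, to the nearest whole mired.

-24 mireds

(t − 60)^(-0.1332) = 226/329.7 = 0.68547.
t − 60 = 0.68547^(1/-0.1332) = 0.68547^(-7.508) = 17.034, so t = 77.034.
T = 100·t = 7703 K → 7700 K to the nearest 100 K.
M_estimate = 10⁶/7700 = 129.87; M_reference = 10⁶/6504 = 153.75.
ΔM = 129.87 − 153.75 = -23.88 → -24 mireds.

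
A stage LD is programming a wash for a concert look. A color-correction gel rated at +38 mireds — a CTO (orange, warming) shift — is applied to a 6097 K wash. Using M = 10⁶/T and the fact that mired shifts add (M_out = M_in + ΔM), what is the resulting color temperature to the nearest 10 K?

4950 K

M_in = 10⁶/6097 = 164.02 mireds.
M_out = 164.02 + (+38) = 202.02 mireds.
T_out = 10⁶/202.02 = 4950.1 K → 4950 K.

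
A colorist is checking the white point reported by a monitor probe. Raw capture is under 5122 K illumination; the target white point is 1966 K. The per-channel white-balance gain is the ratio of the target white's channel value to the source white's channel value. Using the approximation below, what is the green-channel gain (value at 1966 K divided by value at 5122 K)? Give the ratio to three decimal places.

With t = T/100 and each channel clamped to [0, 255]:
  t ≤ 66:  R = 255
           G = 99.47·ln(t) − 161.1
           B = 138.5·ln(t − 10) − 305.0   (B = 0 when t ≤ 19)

0.587

At 5122 K (t = 51.22):
  G = 99.47·ln 51.22 − 161.1 = 99.47·3.9361 − 161.1 = 230.427.
At 1966 K (t = 19.66):
  G = 99.47·ln 19.66 − 161.1 = 99.47·2.9786 − 161.1 = 135.180.
Gain = 135.180 / 230.427 = 0.5867 → 0.587.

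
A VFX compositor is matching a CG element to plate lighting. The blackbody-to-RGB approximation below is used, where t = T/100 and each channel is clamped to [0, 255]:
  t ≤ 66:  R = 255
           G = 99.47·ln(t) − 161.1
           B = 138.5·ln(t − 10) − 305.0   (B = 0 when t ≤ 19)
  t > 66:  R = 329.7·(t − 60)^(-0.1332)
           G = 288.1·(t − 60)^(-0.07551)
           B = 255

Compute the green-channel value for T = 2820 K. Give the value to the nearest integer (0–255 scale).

t = 2820/100 = 28.2; the t ≤ 66 branch applies.
G = 99.47·ln 28.2 − 161.1 = 99.47·3.3393 − 161.1 = 171.062.
Rounded: 171.

171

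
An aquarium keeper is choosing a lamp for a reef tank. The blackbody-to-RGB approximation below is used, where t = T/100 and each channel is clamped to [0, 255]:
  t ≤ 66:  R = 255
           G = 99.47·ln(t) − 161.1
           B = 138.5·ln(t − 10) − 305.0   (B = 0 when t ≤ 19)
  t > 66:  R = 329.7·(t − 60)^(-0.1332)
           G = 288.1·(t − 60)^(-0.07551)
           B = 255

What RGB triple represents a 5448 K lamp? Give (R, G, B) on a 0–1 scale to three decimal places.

(1.000, 0.928, 0.865)

t = 5448/100 = 54.48; the t ≤ 66 branch applies.
R = 255 by definition for t ≤ 66.
G = 99.47·ln 54.48 − 161.1 = 99.47·3.9978 − 161.1 = 236.565.
B = 138.5·ln(54.48 − 10) − 305.0 = 138.5·ln 44.48 − 305.0 = 138.5·3.7950 − 305.0 = 220.613.
Dividing each by 255: (1.0000, 0.9277, 0.8651) → (1.000, 0.928, 0.865).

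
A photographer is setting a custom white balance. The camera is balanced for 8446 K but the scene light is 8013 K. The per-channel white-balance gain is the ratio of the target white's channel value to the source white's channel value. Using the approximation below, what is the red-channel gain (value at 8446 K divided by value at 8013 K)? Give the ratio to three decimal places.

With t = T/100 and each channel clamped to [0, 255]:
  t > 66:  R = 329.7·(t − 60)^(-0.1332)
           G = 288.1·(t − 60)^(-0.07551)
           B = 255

At 8013 K (t = 80.13):
  R = 329.7·(80.13 − 60)^(-0.1332) = 329.7·20.13^(-0.1332) = 329.7·0.67039 = 221.028.
At 8446 K (t = 84.46):
  R = 329.7·(84.46 − 60)^(-0.1332) = 329.7·24.46^(-0.1332) = 329.7·0.65322 = 215.366.
Gain = 215.366 / 221.028 = 0.9744 → 0.974.

0.974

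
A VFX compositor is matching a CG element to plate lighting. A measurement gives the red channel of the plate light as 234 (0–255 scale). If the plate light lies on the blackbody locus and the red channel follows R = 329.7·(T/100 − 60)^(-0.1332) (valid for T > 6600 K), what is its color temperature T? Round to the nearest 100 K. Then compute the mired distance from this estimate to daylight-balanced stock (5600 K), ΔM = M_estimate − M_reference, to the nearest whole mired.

-42 mireds

(t − 60)^(-0.1332) = 234/329.7 = 0.70974.
t − 60 = 0.70974^(1/-0.1332) = 0.70974^(-7.508) = 13.119, so t = 73.119.
T = 100·t = 7312 K → 7300 K to the nearest 100 K.
M_estimate = 10⁶/7300 = 136.99; M_reference = 10⁶/5600 = 178.57.
ΔM = 136.99 − 178.57 = -41.59 → -42 mireds.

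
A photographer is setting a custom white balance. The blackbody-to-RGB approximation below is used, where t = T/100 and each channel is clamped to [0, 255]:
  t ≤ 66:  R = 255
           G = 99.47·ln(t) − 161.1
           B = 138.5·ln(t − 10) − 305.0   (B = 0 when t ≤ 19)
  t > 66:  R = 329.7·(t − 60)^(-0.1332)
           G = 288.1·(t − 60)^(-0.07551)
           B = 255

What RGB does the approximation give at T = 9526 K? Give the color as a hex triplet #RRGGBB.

t = 9526/100 = 95.26; the t > 66 branch applies.
R = 329.7·(95.26 − 60)^(-0.1332) = 329.7·35.26^(-0.1332) = 329.7·0.62216 = 205.126.
G = 288.1·(95.26 − 60)^(-0.07551) = 288.1·35.26^(-0.07551) = 288.1·0.76413 = 220.145.
B = 255 by definition for t > 66.
Rounded: (205, 220, 255).
In hex: #CDDCFF.

#CDDCFF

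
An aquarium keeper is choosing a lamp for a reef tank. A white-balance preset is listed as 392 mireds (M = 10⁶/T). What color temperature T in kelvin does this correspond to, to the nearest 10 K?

2550 K

T = 10⁶ / 392 = 2551.02 K → 2550 K.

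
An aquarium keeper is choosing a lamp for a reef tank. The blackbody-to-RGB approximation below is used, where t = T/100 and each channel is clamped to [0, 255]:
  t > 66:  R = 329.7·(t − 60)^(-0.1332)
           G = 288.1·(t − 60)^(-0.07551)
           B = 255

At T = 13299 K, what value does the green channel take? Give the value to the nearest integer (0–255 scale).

t = 13299/100 = 132.99; the t > 66 branch applies.
G = 288.1·(132.99 − 60)^(-0.07551) = 288.1·72.99^(-0.07551) = 288.1·0.72328 = 208.376.
Rounded: 208.

208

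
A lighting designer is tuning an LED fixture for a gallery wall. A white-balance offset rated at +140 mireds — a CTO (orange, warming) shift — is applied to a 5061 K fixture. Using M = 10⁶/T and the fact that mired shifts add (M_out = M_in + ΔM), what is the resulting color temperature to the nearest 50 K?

2950 K

M_in = 10⁶/5061 = 197.59 mireds.
M_out = 197.59 + (+140) = 337.59 mireds.
T_out = 10⁶/337.59 = 2962.2 K → 2950 K.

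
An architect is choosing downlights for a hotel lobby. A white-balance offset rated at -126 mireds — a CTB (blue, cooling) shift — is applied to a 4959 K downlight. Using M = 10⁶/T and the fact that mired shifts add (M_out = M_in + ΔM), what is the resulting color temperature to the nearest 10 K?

M_in = 10⁶/4959 = 201.65 mireds.
M_out = 201.65 + (-126) = 75.65 mireds.
T_out = 10⁶/75.65 = 13218.1 K → 13220 K.

13220 K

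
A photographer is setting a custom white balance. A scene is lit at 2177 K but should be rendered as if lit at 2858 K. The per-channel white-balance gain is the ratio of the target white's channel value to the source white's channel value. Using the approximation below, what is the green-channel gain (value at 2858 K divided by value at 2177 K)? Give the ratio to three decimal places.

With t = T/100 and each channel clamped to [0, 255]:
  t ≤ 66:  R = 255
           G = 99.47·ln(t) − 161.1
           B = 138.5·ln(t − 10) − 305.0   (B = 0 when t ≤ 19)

At 2177 K (t = 21.77):
  G = 99.47·ln 21.77 − 161.1 = 99.47·3.0805 − 161.1 = 145.321.
At 2858 K (t = 28.58):
  G = 99.47·ln 28.58 − 161.1 = 99.47·3.3527 − 161.1 = 172.394.
Gain = 172.394 / 145.321 = 1.1863 → 1.186.

1.186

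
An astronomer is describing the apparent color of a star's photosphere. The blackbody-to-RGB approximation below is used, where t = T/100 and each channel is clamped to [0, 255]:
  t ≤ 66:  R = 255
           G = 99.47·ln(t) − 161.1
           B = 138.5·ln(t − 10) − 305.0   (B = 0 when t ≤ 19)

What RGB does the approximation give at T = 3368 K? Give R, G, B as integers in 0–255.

R=255, G=189, B=133

t = 3368/100 = 33.68; the t ≤ 66 branch applies.
R = 255 by definition for t ≤ 66.
G = 99.47·ln 33.68 − 161.1 = 99.47·3.5169 − 161.1 = 188.726.
B = 138.5·ln(33.68 − 10) − 305.0 = 138.5·ln 23.68 − 305.0 = 138.5·3.1646 − 305.0 = 133.301.
Rounded: (255, 189, 133).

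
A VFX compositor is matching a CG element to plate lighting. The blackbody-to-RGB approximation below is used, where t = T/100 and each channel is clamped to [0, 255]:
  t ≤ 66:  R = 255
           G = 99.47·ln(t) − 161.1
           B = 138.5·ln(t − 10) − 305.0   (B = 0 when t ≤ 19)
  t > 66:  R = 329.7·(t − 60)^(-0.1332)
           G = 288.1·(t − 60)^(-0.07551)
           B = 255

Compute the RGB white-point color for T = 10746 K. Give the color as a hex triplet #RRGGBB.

#C5D7FF

t = 10746/100 = 107.46; the t > 66 branch applies.
R = 329.7·(107.46 − 60)^(-0.1332) = 329.7·47.46^(-0.1332) = 329.7·0.59802 = 197.166.
G = 288.1·(107.46 − 60)^(-0.07551) = 288.1·47.46^(-0.07551) = 288.1·0.74717 = 215.260.
B = 255 by definition for t > 66.
Rounded: (197, 215, 255).
In hex: #C5D7FF.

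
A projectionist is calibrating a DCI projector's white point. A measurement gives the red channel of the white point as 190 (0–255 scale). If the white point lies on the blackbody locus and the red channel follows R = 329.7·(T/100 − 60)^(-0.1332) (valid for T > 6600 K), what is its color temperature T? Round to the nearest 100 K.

12300 K

(t − 60)^(-0.1332) = 190/329.7 = 0.57628.
t − 60 = 0.57628^(1/-0.1332) = 0.57628^(-7.508) = 62.667, so t = 122.667.
T = 100·t = 12267 K → 12300 K to the nearest 100 K.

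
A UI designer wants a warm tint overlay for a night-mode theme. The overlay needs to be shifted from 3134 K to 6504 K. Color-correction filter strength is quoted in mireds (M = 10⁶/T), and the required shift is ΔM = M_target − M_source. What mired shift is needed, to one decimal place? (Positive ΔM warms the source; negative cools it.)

-165.3 mireds

M_source = 10⁶/3134 = 319.081; M_target = 10⁶/6504 = 153.752.
ΔM = 153.752 − 319.081 = -165.330 → -165.3 mireds, a cooling shift.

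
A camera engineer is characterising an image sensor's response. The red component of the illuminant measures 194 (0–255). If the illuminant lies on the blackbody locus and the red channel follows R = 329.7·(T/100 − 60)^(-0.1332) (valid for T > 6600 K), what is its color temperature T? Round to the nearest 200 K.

11400 K

(t − 60)^(-0.1332) = 194/329.7 = 0.58841.
t − 60 = 0.58841^(1/-0.1332) = 0.58841^(-7.508) = 53.593, so t = 113.593.
T = 100·t = 11359 K → 11400 K to the nearest 200 K.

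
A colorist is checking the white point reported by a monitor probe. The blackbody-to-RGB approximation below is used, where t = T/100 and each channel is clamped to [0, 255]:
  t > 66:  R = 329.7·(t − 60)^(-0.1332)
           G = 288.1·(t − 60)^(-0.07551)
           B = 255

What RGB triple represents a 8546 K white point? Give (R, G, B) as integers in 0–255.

t = 8546/100 = 85.46; the t > 66 branch applies.
R = 329.7·(85.46 − 60)^(-0.1332) = 329.7·25.46^(-0.1332) = 329.7·0.64974 = 214.219.
G = 288.1·(85.46 − 60)^(-0.07551) = 288.1·25.46^(-0.07551) = 288.1·0.78315 = 225.625.
B = 255 by definition for t > 66.
Rounded: (214, 226, 255).

(214, 226, 255)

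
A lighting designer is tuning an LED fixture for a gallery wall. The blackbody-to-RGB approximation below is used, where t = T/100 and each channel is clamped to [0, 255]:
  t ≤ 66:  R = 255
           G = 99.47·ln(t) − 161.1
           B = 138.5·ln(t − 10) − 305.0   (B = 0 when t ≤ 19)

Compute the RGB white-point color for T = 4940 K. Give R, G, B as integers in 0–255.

R=255, G=227, B=204

t = 4940/100 = 49.4; the t ≤ 66 branch applies.
R = 255 by definition for t ≤ 66.
G = 99.47·ln 49.4 − 161.1 = 99.47·3.9000 − 161.1 = 226.828.
B = 138.5·ln(49.4 − 10) − 305.0 = 138.5·ln 39.4 − 305.0 = 138.5·3.6738 − 305.0 = 203.817.
Rounded: (255, 227, 204).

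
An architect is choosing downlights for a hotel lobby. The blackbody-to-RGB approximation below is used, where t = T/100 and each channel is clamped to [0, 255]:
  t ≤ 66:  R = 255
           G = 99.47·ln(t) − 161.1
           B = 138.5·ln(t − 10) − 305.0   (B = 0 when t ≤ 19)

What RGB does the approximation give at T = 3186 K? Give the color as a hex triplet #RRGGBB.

t = 3186/100 = 31.86; the t ≤ 66 branch applies.
R = 255 by definition for t ≤ 66.
G = 99.47·ln 31.86 − 161.1 = 99.47·3.4614 − 161.1 = 183.201.
B = 138.5·ln(31.86 − 10) − 305.0 = 138.5·ln 21.86 − 305.0 = 138.5·3.0847 − 305.0 = 122.225.
Rounded: (255, 183, 122).
In hex: #FFB77A.

#FFB77A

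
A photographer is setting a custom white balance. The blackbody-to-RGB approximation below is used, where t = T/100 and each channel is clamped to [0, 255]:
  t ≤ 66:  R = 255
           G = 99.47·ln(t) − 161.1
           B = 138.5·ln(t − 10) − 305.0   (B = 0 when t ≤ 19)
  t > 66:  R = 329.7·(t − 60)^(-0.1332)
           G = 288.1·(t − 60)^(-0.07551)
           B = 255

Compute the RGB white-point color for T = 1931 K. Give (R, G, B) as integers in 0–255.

(255, 133, 4)

t = 1931/100 = 19.31; the t ≤ 66 branch applies.
R = 255 by definition for t ≤ 66.
G = 99.47·ln 19.31 − 161.1 = 99.47·2.9606 − 161.1 = 133.393.
B = 138.5·ln(19.31 − 10) − 305.0 = 138.5·ln 9.31 − 305.0 = 138.5·2.2311 − 305.0 = 4.006.
Rounded: (255, 133, 4).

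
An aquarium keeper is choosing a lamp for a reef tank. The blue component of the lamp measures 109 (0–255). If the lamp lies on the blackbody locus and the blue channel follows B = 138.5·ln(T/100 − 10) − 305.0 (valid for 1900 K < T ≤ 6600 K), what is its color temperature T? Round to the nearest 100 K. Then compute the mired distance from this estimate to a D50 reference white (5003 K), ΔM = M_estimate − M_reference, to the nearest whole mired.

+133 mireds

ln(t − 10) = (109 + 305.0) / 138.5 = 2.9892.
t − 10 = e^2.9892 = 19.869, so t = 29.869.
T = 100·t = 2987 K → 3000 K to the nearest 100 K.
M_estimate = 10⁶/3000 = 333.33; M_reference = 10⁶/5003 = 199.88.
ΔM = 333.33 − 199.88 = 133.45 → +133 mireds.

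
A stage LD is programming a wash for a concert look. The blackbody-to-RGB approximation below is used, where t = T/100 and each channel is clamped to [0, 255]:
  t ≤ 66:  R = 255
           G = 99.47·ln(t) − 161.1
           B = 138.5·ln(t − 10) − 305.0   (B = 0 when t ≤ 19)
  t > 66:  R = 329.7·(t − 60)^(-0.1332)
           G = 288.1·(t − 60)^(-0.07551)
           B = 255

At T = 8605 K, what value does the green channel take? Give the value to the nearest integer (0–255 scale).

225

t = 8605/100 = 86.05; the t > 66 branch applies.
G = 288.1·(86.05 − 60)^(-0.07551) = 288.1·26.05^(-0.07551) = 288.1·0.78179 = 225.235.
Rounded: 225.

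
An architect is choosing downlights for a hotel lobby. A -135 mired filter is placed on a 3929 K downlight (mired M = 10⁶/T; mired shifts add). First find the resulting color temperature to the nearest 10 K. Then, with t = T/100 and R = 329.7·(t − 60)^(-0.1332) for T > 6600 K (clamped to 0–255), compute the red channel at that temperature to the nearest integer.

M_in = 10⁶/3929 = 254.52; M_out = 254.52 + (-135) = 119.52.
T_out = 10⁶/119.52 = 8367.0 K → 8370 K; t = 83.7.
R = 329.7·(83.7 − 60)^(-0.1332) = 329.7·23.7^(-0.1332) = 329.7·0.65597 = 216.273.
Rounded: 216.

216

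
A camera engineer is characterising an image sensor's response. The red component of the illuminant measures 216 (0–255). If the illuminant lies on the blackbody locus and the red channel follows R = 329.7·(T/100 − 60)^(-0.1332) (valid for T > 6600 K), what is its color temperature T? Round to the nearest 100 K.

8400 K

(t − 60)^(-0.1332) = 216/329.7 = 0.65514.
t − 60 = 0.65514^(1/-0.1332) = 0.65514^(-7.508) = 23.926, so t = 83.926.
T = 100·t = 8393 K → 8400 K to the nearest 100 K.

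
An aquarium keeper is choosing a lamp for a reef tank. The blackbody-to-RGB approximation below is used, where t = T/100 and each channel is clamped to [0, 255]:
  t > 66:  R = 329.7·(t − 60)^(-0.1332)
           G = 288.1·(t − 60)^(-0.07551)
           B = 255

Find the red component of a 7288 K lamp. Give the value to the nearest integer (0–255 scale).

t = 7288/100 = 72.88; the t > 66 branch applies.
R = 329.7·(72.88 − 60)^(-0.1332) = 329.7·12.88^(-0.1332) = 329.7·0.71147 = 234.573.
Rounded: 235.

235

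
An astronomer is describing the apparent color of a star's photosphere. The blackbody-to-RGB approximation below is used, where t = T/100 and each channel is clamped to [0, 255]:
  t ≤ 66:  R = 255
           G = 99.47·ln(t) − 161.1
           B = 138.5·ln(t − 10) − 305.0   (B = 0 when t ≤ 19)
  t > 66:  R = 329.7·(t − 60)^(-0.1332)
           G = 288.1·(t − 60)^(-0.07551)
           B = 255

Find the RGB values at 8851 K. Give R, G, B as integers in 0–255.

R=211, G=224, B=255

t = 8851/100 = 88.51; the t > 66 branch applies.
R = 329.7·(88.51 − 60)^(-0.1332) = 329.7·28.51^(-0.1332) = 329.7·0.64002 = 211.015.
G = 288.1·(88.51 − 60)^(-0.07551) = 288.1·28.51^(-0.07551) = 288.1·0.77649 = 223.705.
B = 255 by definition for t > 66.
Rounded: (211, 224, 255).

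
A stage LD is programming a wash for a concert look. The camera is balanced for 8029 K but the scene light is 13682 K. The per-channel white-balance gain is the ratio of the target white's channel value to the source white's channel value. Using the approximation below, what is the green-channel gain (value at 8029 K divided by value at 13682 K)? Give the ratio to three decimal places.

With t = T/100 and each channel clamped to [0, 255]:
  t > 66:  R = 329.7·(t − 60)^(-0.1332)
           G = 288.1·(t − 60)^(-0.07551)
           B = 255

1.106

At 13682 K (t = 136.82):
  G = 288.1·(136.82 − 60)^(-0.07551) = 288.1·76.82^(-0.07551) = 288.1·0.72049 = 207.573.
At 8029 K (t = 80.29):
  G = 288.1·(80.29 − 60)^(-0.07551) = 288.1·20.29^(-0.07551) = 288.1·0.79669 = 229.525.
Gain = 229.525 / 207.573 = 1.1058 → 1.106.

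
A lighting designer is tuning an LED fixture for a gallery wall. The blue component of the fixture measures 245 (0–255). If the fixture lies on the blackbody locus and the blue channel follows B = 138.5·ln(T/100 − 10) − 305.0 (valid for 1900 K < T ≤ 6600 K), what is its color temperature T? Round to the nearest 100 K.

ln(t − 10) = (245 + 305.0) / 138.5 = 3.9711.
t − 10 = e^3.9711 = 53.044, so t = 63.044.
T = 100·t = 6304 K → 6300 K to the nearest 100 K.

6300 K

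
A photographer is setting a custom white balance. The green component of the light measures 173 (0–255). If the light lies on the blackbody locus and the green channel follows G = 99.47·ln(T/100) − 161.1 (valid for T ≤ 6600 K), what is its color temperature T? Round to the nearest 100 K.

2900 K

ln t = (173 + 161.1) / 99.47 = 3.3588.
t = e^3.3588 = 28.755.
T = 100·t = 2875 K → 2900 K to the nearest 100 K.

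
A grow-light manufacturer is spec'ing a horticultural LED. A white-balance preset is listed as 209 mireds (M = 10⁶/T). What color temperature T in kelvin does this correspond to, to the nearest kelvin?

T = 10⁶ / 209 = 4784.69 K → 4785 K.

4785 K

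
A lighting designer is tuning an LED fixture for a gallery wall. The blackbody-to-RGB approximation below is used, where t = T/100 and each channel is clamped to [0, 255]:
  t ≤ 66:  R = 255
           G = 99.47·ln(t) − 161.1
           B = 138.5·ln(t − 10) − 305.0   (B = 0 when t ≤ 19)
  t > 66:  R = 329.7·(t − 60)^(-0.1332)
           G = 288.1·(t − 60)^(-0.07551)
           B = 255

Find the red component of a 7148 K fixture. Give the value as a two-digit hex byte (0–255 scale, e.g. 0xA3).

t = 7148/100 = 71.48; the t > 66 branch applies.
R = 329.7·(71.48 − 60)^(-0.1332) = 329.7·11.48^(-0.1332) = 329.7·0.72246 = 238.196.
Rounded: 238; in hex, 0xEE.

0xEE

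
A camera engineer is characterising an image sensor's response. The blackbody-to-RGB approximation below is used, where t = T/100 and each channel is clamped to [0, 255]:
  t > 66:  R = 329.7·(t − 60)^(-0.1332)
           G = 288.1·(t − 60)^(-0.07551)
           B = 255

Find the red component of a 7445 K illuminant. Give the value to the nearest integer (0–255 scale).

t = 7445/100 = 74.45; the t > 66 branch applies.
R = 329.7·(74.45 − 60)^(-0.1332) = 329.7·14.45^(-0.1332) = 329.7·0.70066 = 231.007.
Rounded: 231.

231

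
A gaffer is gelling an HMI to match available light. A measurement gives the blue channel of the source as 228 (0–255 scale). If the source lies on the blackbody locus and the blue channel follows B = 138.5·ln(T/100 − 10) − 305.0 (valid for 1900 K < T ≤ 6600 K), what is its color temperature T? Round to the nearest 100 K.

ln(t − 10) = (228 + 305.0) / 138.5 = 3.8484.
t − 10 = e^3.8484 = 46.917, so t = 56.917.
T = 100·t = 5692 K → 5700 K to the nearest 100 K.

5700 K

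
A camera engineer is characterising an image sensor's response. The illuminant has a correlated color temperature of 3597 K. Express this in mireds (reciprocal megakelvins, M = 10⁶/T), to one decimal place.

M = 10⁶ / 3597 = 278.009 → 278.0 mireds.

278.0 mireds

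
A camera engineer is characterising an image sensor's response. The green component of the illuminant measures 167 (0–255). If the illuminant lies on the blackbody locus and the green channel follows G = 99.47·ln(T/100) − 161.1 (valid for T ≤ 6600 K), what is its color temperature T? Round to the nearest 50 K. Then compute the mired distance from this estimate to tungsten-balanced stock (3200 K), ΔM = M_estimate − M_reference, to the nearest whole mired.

ln t = (167 + 161.1) / 99.47 = 3.2985.
t = e^3.2985 = 27.072.
T = 100·t = 2707 K → 2700 K to the nearest 50 K.
M_estimate = 10⁶/2700 = 370.37; M_reference = 10⁶/3200 = 312.50.
ΔM = 370.37 − 312.50 = 57.87 → +58 mireds.

+58 mireds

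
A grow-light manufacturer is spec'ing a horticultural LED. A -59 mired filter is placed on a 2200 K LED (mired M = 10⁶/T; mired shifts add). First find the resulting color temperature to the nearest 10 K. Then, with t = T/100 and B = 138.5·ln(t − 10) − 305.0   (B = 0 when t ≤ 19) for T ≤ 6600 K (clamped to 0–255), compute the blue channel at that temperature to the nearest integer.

73

M_in = 10⁶/2200 = 454.55; M_out = 454.55 + (-59) = 395.55.
T_out = 10⁶/395.55 = 2528.2 K → 2530 K; t = 25.3.
B = 138.5·ln(25.3 − 10) − 305.0 = 138.5·ln 15.3 − 305.0 = 138.5·2.7279 − 305.0 = 72.808.
Rounded: 73.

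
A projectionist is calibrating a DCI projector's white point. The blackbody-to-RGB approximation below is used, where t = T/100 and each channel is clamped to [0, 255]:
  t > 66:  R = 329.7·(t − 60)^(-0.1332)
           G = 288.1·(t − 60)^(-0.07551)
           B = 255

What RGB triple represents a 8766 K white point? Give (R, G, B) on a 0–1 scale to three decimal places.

(0.831, 0.879, 1.000)

t = 8766/100 = 87.66; the t > 66 branch applies.
R = 329.7·(87.66 − 60)^(-0.1332) = 329.7·27.66^(-0.1332) = 329.7·0.64261 = 211.867.
G = 288.1·(87.66 − 60)^(-0.07551) = 288.1·27.66^(-0.07551) = 288.1·0.77826 = 224.217.
B = 255 by definition for t > 66.
Dividing each by 255: (0.8309, 0.8793, 1.0000) → (0.831, 0.879, 1.000).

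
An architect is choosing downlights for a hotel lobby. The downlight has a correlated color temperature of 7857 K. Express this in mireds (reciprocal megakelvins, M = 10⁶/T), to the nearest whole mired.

127 mireds

M = 10⁶ / 7857 = 127.275 → 127 mireds.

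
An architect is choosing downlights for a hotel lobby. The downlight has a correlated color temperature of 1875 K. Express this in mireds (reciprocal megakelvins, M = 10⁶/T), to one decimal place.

533.3 mireds

M = 10⁶ / 1875 = 533.333 → 533.3 mireds.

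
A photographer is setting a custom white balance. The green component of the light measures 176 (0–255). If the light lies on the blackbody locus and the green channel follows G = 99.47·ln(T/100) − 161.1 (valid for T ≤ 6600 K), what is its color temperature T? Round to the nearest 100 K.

3000 K

ln t = (176 + 161.1) / 99.47 = 3.3890.
t = e^3.3890 = 29.635.
T = 100·t = 2964 K → 3000 K to the nearest 100 K.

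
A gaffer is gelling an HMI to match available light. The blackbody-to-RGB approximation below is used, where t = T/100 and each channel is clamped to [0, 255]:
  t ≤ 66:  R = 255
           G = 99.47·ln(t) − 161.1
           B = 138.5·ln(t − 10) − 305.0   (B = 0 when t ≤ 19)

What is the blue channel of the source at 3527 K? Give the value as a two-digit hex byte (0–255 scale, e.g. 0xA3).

0x8E

t = 3527/100 = 35.27; the t ≤ 66 branch applies.
B = 138.5·ln(35.27 − 10) − 305.0 = 138.5·ln 25.27 − 305.0 = 138.5·3.2296 − 305.0 = 142.302.
Rounded: 142; in hex, 0x8E.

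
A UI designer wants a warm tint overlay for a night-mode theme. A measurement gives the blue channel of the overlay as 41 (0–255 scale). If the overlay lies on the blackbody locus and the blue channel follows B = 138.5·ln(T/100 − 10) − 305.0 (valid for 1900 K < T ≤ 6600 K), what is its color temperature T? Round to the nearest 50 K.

2200 K

ln(t − 10) = (41 + 305.0) / 138.5 = 2.4982.
t − 10 = e^2.4982 = 12.161, so t = 22.161.
T = 100·t = 2216 K → 2200 K to the nearest 50 K.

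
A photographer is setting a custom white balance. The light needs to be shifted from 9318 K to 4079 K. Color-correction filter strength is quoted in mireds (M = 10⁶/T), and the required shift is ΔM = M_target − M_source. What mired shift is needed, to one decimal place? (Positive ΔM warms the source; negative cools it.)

+137.8 mireds

M_source = 10⁶/9318 = 107.319; M_target = 10⁶/4079 = 245.158.
ΔM = 245.158 − 107.319 = 137.839 → +137.8 mireds, a warming shift.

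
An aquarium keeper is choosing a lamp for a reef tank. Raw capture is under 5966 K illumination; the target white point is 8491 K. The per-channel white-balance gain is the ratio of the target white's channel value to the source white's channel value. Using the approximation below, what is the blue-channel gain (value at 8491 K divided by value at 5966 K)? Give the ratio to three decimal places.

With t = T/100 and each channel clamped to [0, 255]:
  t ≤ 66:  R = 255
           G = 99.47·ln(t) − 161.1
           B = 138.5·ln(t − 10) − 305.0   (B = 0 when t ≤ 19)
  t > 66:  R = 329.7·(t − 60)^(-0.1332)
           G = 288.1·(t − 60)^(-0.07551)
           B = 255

1.081

At 5966 K (t = 59.66):
  B = 138.5·ln(59.66 − 10) − 305.0 = 138.5·ln 49.66 − 305.0 = 138.5·3.9052 − 305.0 = 235.870.
At 8491 K (t = 84.91):
  B = 255 by definition for t > 66.
Gain = 255.000 / 235.870 = 1.0811 → 1.081.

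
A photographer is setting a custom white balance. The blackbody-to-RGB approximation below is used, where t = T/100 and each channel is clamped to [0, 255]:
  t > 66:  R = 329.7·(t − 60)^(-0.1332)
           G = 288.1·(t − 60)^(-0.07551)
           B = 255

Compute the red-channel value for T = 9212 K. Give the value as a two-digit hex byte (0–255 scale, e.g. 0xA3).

t = 9212/100 = 92.12; the t > 66 branch applies.
R = 329.7·(92.12 − 60)^(-0.1332) = 329.7·32.12^(-0.1332) = 329.7·0.62994 = 207.690.
Rounded: 208; in hex, 0xD0.

0xD0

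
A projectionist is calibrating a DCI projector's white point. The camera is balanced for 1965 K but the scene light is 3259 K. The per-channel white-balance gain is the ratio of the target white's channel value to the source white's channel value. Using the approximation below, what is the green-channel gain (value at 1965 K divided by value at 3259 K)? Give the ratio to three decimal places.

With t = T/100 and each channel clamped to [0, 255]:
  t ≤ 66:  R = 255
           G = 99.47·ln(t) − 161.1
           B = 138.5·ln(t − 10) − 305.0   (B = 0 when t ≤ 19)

0.729

At 3259 K (t = 32.59):
  G = 99.47·ln 32.59 − 161.1 = 99.47·3.4840 − 161.1 = 185.454.
At 1965 K (t = 19.65):
  G = 99.47·ln 19.65 − 161.1 = 99.47·2.9781 − 161.1 = 135.129.
Gain = 135.129 / 185.454 = 0.7286 → 0.729.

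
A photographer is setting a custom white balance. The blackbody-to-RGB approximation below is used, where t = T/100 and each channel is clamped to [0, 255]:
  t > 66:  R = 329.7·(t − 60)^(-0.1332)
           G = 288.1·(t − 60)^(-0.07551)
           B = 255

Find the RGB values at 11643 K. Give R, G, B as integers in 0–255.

R=193, G=212, B=255

t = 11643/100 = 116.43; the t > 66 branch applies.
R = 329.7·(116.43 − 60)^(-0.1332) = 329.7·56.43^(-0.1332) = 329.7·0.58438 = 192.672.
G = 288.1·(116.43 − 60)^(-0.07551) = 288.1·56.43^(-0.07551) = 288.1·0.73747 = 212.465.
B = 255 by definition for t > 66.
Rounded: (193, 212, 255).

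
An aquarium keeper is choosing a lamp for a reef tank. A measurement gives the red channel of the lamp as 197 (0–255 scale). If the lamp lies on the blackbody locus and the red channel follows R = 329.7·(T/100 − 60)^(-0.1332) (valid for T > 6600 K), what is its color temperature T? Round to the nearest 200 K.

(t − 60)^(-0.1332) = 197/329.7 = 0.59751.
t − 60 = 0.59751^(1/-0.1332) = 0.59751^(-7.508) = 47.761, so t = 107.761.
T = 100·t = 10776 K → 10800 K to the nearest 200 K.

10800 K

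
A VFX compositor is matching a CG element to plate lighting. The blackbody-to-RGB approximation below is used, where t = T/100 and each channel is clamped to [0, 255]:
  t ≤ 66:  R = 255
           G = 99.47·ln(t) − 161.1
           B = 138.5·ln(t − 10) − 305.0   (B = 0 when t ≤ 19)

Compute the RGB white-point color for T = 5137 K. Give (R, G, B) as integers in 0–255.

(255, 231, 211)

t = 5137/100 = 51.37; the t ≤ 66 branch applies.
R = 255 by definition for t ≤ 66.
G = 99.47·ln 51.37 − 161.1 = 99.47·3.9391 − 161.1 = 230.718.
B = 138.5·ln(51.37 − 10) − 305.0 = 138.5·ln 41.37 − 305.0 = 138.5·3.7226 − 305.0 = 210.574.
Rounded: (255, 231, 211).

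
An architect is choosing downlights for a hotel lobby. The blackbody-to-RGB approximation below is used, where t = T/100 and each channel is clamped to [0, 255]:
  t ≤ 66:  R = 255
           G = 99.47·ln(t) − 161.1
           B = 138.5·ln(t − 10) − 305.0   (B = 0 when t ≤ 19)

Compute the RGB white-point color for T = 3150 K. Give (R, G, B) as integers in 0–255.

(255, 182, 120)

t = 3150/100 = 31.5; the t ≤ 66 branch applies.
R = 255 by definition for t ≤ 66.
G = 99.47·ln 31.5 − 161.1 = 99.47·3.4500 − 161.1 = 182.070.
B = 138.5·ln(31.5 − 10) − 305.0 = 138.5·ln 21.5 − 305.0 = 138.5·3.0681 − 305.0 = 119.925.
Rounded: (255, 182, 120).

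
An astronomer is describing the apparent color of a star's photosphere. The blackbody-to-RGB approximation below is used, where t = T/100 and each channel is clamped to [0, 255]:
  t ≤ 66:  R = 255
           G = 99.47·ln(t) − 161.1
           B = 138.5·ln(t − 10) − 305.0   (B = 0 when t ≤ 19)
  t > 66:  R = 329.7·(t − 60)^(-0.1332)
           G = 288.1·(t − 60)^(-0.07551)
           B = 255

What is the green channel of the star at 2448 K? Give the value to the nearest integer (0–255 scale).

157

t = 2448/100 = 24.48; the t ≤ 66 branch applies.
G = 99.47·ln 24.48 − 161.1 = 99.47·3.1979 − 161.1 = 156.991.
Rounded: 157.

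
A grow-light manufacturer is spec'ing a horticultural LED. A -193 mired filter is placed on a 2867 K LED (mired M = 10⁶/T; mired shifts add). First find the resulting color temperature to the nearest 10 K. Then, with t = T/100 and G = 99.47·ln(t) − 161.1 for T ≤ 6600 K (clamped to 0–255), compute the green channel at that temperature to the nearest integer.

M_in = 10⁶/2867 = 348.80; M_out = 348.80 + (-193) = 155.80.
T_out = 10⁶/155.80 = 6418.6 K → 6420 K; t = 64.2.
G = 99.47·ln 64.2 − 161.1 = 99.47·4.1620 − 161.1 = 252.894.
Rounded: 253.

253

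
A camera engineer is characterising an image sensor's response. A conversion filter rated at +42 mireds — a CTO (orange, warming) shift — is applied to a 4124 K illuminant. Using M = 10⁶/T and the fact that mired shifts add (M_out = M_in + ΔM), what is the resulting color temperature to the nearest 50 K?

M_in = 10⁶/4124 = 242.48 mireds.
M_out = 242.48 + (+42) = 284.48 mireds.
T_out = 10⁶/284.48 = 3515.1 K → 3500 K.

3500 K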